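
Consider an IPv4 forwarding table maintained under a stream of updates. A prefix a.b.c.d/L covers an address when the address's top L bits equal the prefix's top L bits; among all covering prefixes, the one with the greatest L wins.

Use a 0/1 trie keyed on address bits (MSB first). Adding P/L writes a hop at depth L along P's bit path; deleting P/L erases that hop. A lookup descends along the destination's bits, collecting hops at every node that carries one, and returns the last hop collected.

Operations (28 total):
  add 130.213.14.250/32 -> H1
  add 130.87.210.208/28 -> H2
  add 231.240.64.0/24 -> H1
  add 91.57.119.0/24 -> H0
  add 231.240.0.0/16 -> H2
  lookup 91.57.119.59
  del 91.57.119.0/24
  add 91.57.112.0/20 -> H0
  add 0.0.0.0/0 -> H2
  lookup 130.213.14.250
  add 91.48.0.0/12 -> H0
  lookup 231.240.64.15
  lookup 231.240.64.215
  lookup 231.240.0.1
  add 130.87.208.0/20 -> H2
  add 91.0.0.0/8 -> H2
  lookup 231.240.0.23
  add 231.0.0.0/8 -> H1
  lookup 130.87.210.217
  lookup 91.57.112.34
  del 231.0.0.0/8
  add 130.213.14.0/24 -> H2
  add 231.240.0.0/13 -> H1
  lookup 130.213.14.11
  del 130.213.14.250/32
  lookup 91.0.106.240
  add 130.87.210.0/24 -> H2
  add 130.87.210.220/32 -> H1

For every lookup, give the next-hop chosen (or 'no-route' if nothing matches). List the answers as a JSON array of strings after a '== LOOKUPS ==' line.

Process each operation:
  add 130.213.14.250/32 -> H1 at depth 32
  add 130.87.210.208/28 -> H2 at depth 28
  add 231.240.64.0/24 -> H1 at depth 24
  add 91.57.119.0/24 -> H0 at depth 24
  add 231.240.0.0/16 -> H2 at depth 16
  Q 91.57.119.59: descend 010110110011100101110111 ; hops seen [H0] ; pick H0
  - 91.57.119.0/24 clear@24
  add 91.57.112.0/20 -> H0 at depth 20
  add 0.0.0.0/0 -> H2 at depth 0
  Q 130.213.14.250: descend 10000010110101010000111011111010 ; hops seen [H2,H1] ; pick H1
  add 91.48.0.0/12 -> H0 at depth 12
  Q 231.240.64.15: descend 111001111111000001000000 ; hops seen [H2,H2,H1] ; pick H1
  Q 231.240.64.215: descend 111001111111000001000000 ; hops seen [H2,H2,H1] ; pick H1
  Q 231.240.0.1: descend 11100111111100000 ; hops seen [H2,H2] ; pick H2
  add 130.87.208.0/20 -> H2 at depth 20
  add 91.0.0.0/8 -> H2 at depth 8
  Q 231.240.0.23: descend 11100111111100000 ; hops seen [H2,H2] ; pick H2
  add 231.0.0.0/8 -> H1 at depth 8
  Q 130.87.210.217: descend 1000001001010111110100101101 ; hops seen [H2,H2,H2] ; pick H2
  Q 91.57.112.34: descend 010110110011100101110 ; hops seen [H2,H2,H0,H0] ; pick H0
  - 231.0.0.0/8 clear@8
  add 130.213.14.0/24 -> H2 at depth 24
  add 231.240.0.0/13 -> H1 at depth 13
  Q 130.213.14.11: descend 100000101101010100001110 ; hops seen [H2,H2] ; pick H2
  - 130.213.14.250/32 clear@32
  Q 91.0.106.240: descend 0101101100 ; hops seen [H2,H2] ; pick H2
  add 130.87.210.0/24 -> H2 at depth 24
  add 130.87.210.220/32 -> H1 at depth 32

== LOOKUPS ==
["H0","H1","H1","H1","H2","H2","H2","H0","H2","H2"]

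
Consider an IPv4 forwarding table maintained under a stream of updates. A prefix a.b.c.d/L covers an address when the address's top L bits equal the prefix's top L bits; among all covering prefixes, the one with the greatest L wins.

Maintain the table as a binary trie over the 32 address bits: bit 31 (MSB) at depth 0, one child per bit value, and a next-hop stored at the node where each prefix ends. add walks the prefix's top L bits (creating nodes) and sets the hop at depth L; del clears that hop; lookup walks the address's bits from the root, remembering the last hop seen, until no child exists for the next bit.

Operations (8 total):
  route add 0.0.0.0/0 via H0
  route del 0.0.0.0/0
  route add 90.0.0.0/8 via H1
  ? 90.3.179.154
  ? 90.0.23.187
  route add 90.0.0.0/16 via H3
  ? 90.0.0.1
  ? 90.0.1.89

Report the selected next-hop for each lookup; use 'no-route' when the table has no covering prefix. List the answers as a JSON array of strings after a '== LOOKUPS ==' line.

Trace:
  + 0.0.0.0/0 (H0) depth=0
  - 0.0.0.0/0 clear@0
  + 90.0.0.0/8 (H1) depth=8
  ? 90.3.179.154  path d0:-→d1:-→d2:-→d3:-→d4:-→d5:-→d6:-→d7:-→d8:H1  best=H1
  ? 90.0.23.187  path d0:-→d1:-→d2:-→d3:-→d4:-→d5:-→d6:-→d7:-→d8:H1  best=H1
  + 90.0.0.0/16 (H3) depth=16
  ? 90.0.0.1  path d0:-→d1:-→d2:-→d3:-→d4:-→d5:-→d6:-→d7:-→d8:H1→d9:-→d10:-→d11:-→d12:-→d13:-→d14:-→d15:-→d16:H3  best=H3
  ? 90.0.1.89  path d0:-→d1:-→d2:-→d3:-→d4:-→d5:-→d6:-→d7:-→d8:H1→d9:-→d10:-→d11:-→d12:-→d13:-→d14:-→d15:-→d16:H3  best=H3

== LOOKUPS ==
["H1","H1","H3","H3"]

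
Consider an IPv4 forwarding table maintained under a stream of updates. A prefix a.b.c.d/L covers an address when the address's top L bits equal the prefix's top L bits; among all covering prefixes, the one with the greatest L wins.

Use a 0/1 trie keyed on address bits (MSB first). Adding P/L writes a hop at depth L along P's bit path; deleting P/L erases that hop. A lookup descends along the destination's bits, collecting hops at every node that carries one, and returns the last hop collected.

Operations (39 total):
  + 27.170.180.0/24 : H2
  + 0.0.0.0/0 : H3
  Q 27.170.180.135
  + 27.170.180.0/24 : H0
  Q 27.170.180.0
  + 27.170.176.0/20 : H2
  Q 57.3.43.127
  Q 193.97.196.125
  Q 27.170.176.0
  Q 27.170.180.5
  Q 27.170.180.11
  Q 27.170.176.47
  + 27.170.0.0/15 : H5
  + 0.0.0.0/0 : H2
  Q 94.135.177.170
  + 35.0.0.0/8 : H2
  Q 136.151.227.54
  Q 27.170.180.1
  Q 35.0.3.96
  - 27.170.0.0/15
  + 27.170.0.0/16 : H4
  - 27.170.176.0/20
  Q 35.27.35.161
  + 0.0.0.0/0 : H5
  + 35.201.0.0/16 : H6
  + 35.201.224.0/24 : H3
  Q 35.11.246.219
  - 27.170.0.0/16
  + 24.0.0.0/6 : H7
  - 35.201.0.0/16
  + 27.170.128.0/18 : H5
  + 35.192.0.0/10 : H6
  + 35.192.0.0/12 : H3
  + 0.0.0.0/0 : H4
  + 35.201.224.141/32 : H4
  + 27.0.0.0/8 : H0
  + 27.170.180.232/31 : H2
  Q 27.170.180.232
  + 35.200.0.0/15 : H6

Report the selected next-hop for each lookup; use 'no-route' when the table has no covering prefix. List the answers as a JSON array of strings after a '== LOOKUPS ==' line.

Trace:
  + 27.170.180.0/24 (H2) depth=24
  + 0.0.0.0/0 (H3) depth=0
  lookup 27.170.180.135: bits 000110111010101010110100 walk d0:H3→d1:-→d2:-→d3:-→d4:-→d5:-→d6:-→d7:-→d8:-→d9:-→d10:-→d11:-→d12:-→d13:-→d14:-→d15:-→d16:-→d17:-→d18:-→d19:-→d20:-→d21:-→d22:-→d23:-→d24:H2 -> H2
  + 27.170.180.0/24 (H0) depth=24
  lookup 27.170.180.0: bits 000110111010101010110100 walk d0:H3→d1:-→d2:-→d3:-→d4:-→d5:-→d6:-→d7:-→d8:-→d9:-→d10:-→d11:-→d12:-→d13:-→d14:-→d15:-→d16:-→d17:-→d18:-→d19:-→d20:-→d21:-→d22:-→d23:-→d24:H0 -> H0
  + 27.170.176.0/20 (H2) depth=20
  lookup 57.3.43.127: bits 00 walk d0:H3→d1:-→d2:- -> H3
  lookup 193.97.196.125: bits ε walk d0:H3 -> H3
  lookup 27.170.176.0: bits 000110111010101010110 walk d0:H3→d1:-→d2:-→d3:-→d4:-→d5:-→d6:-→d7:-→d8:-→d9:-→d10:-→d11:-→d12:-→d13:-→d14:-→d15:-→d16:-→d17:-→d18:-→d19:-→d20:H2→d21:- -> H2
  lookup 27.170.180.5: bits 000110111010101010110100 walk d0:H3→d1:-→d2:-→d3:-→d4:-→d5:-→d6:-→d7:-→d8:-→d9:-→d10:-→d11:-→d12:-→d13:-→d14:-→d15:-→d16:-→d17:-→d18:-→d19:-→d20:H2→d21:-→d22:-→d23:-→d24:H0 -> H0
  lookup 27.170.180.11: bits 000110111010101010110100 walk d0:H3→d1:-→d2:-→d3:-→d4:-→d5:-→d6:-→d7:-→d8:-→d9:-→d10:-→d11:-→d12:-→d13:-→d14:-→d15:-→d16:-→d17:-→d18:-→d19:-→d20:H2→d21:-→d22:-→d23:-→d24:H0 -> H0
  lookup 27.170.176.47: bits 000110111010101010110 walk d0:H3→d1:-→d2:-→d3:-→d4:-→d5:-→d6:-→d7:-→d8:-→d9:-→d10:-→d11:-→d12:-→d13:-→d14:-→d15:-→d16:-→d17:-→d18:-→d19:-→d20:H2→d21:- -> H2
  + 27.170.0.0/15 (H5) depth=15
  + 0.0.0.0/0 (H2) depth=0
  lookup 94.135.177.170: bits 0 walk d0:H2→d1:- -> H2
  + 35.0.0.0/8 (H2) depth=8
  lookup 136.151.227.54: bits ε walk d0:H2 -> H2
  lookup 27.170.180.1: bits 000110111010101010110100 walk d0:H2→d1:-→d2:-→d3:-→d4:-→d5:-→d6:-→d7:-→d8:-→d9:-→d10:-→d11:-→d12:-→d13:-→d14:-→d15:H5→d16:-→d17:-→d18:-→d19:-→d20:H2→d21:-→d22:-→d23:-→d24:H0 -> H0
  lookup 35.0.3.96: bits 00100011 walk d0:H2→d1:-→d2:-→d3:-→d4:-→d5:-→d6:-→d7:-→d8:H2 -> H2
  del 27.170.0.0/15 (clear depth 15)
  + 27.170.0.0/16 (H4) depth=16
  del 27.170.176.0/20 (clear depth 20)
  lookup 35.27.35.161: bits 00100011 walk d0:H2→d1:-→d2:-→d3:-→d4:-→d5:-→d6:-→d7:-→d8:H2 -> H2
  + 0.0.0.0/0 (H5) depth=0
  + 35.201.0.0/16 (H6) depth=16
  + 35.201.224.0/24 (H3) depth=24
  lookup 35.11.246.219: bits 00100011 walk d0:H5→d1:-→d2:-→d3:-→d4:-→d5:-→d6:-→d7:-→d8:H2 -> H2
  del 27.170.0.0/16 (clear depth 16)
  + 24.0.0.0/6 (H7) depth=6
  del 35.201.0.0/16 (clear depth 16)
  + 27.170.128.0/18 (H5) depth=18
  + 35.192.0.0/10 (H6) depth=10
  + 35.192.0.0/12 (H3) depth=12
  + 0.0.0.0/0 (H4) depth=0
  + 35.201.224.141/32 (H4) depth=32
  + 27.0.0.0/8 (H0) depth=8
  + 27.170.180.232/31 (H2) depth=31
  lookup 27.170.180.232: bits 0001101110101010101101001110100 walk d0:H4→d1:-→d2:-→d3:-→d4:-→d5:-→d6:H7→d7:-→d8:H0→d9:-→d10:-→d11:-→d12:-→d13:-→d14:-→d15:-→d16:-→d17:-→d18:H5→d19:-→d20:-→d21:-→d22:-→d23:-→d24:H0→d25:-→d26:-→d27:-→d28:-→d29:-→d30:-→d31:H2 -> H2
  + 35.200.0.0/15 (H6) depth=15

== LOOKUPS ==
["H2","H0","H3","H3","H2","H0","H0","H2","H2","H2","H0","H2","H2","H2","H2"]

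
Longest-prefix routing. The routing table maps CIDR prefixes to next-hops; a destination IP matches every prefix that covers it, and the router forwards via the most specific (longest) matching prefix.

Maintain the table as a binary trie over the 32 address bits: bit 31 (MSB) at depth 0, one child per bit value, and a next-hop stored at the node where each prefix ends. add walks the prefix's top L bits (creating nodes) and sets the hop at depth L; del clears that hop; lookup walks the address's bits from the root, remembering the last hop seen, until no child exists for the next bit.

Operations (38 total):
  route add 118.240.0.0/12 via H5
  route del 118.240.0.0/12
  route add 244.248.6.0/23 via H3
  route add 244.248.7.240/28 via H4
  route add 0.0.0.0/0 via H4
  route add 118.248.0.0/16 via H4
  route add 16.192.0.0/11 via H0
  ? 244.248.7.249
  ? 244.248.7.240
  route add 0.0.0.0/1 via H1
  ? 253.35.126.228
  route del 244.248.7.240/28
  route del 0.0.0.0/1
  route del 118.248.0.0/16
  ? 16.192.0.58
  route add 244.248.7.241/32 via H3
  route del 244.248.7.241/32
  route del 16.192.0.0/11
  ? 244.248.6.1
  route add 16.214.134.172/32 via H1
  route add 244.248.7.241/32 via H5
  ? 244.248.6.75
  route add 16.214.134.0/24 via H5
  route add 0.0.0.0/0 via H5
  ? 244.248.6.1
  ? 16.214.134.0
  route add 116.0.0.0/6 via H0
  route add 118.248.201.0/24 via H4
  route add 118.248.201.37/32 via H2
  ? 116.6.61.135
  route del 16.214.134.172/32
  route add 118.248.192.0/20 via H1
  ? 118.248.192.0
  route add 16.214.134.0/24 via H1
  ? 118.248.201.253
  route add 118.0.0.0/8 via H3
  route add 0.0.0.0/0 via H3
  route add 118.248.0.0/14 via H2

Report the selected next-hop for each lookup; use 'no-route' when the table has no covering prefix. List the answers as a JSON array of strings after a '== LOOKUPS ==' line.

Apply in order:
  + 118.240.0.0/12 (H5) depth=12
  del 118.240.0.0/12 (clear depth 12)
  + 244.248.6.0/23 (H3) depth=23
  + 244.248.7.240/28 (H4) depth=28
  + 0.0.0.0/0 (H4) depth=0
  + 118.248.0.0/16 (H4) depth=16
  + 16.192.0.0/11 (H0) depth=11
  ? 244.248.7.249  path d0:H4→d1:-→d2:-→d3:-→d4:-→d5:-→d6:-→d7:-→d8:-→d9:-→d10:-→d11:-→d12:-→d13:-→d14:-→d15:-→d16:-→d17:-→d18:-→d19:-→d20:-→d21:-→d22:-→d23:H3→d24:-→d25:-→d26:-→d27:-→d28:H4  best=H4
  ? 244.248.7.240  path d0:H4→d1:-→d2:-→d3:-→d4:-→d5:-→d6:-→d7:-→d8:-→d9:-→d10:-→d11:-→d12:-→d13:-→d14:-→d15:-→d16:-→d17:-→d18:-→d19:-→d20:-→d21:-→d22:-→d23:H3→d24:-→d25:-→d26:-→d27:-→d28:H4  best=H4
  + 0.0.0.0/1 (H1) depth=1
  ? 253.35.126.228  path d0:H4→d1:-→d2:-→d3:-→d4:-  best=H4
  del 244.248.7.240/28 (clear depth 28)
  del 0.0.0.0/1 (clear depth 1)
  del 118.248.0.0/16 (clear depth 16)
  ? 16.192.0.58  path d0:H4→d1:-→d2:-→d3:-→d4:-→d5:-→d6:-→d7:-→d8:-→d9:-→d10:-→d11:H0  best=H0
  + 244.248.7.241/32 (H3) depth=32
  del 244.248.7.241/32 (clear depth 32)
  del 16.192.0.0/11 (clear depth 11)
  ? 244.248.6.1  path d0:H4→d1:-→d2:-→d3:-→d4:-→d5:-→d6:-→d7:-→d8:-→d9:-→d10:-→d11:-→d12:-→d13:-→d14:-→d15:-→d16:-→d17:-→d18:-→d19:-→d20:-→d21:-→d22:-→d23:H3  best=H3
  + 16.214.134.172/32 (H1) depth=32
  + 244.248.7.241/32 (H5) depth=32
  ? 244.248.6.75  path d0:H4→d1:-→d2:-→d3:-→d4:-→d5:-→d6:-→d7:-→d8:-→d9:-→d10:-→d11:-→d12:-→d13:-→d14:-→d15:-→d16:-→d17:-→d18:-→d19:-→d20:-→d21:-→d22:-→d23:H3  best=H3
  + 16.214.134.0/24 (H5) depth=24
  + 0.0.0.0/0 (H5) depth=0
  ? 244.248.6.1  path d0:H5→d1:-→d2:-→d3:-→d4:-→d5:-→d6:-→d7:-→d8:-→d9:-→d10:-→d11:-→d12:-→d13:-→d14:-→d15:-→d16:-→d17:-→d18:-→d19:-→d20:-→d21:-→d22:-→d23:H3  best=H3
  ? 16.214.134.0  path d0:H5→d1:-→d2:-→d3:-→d4:-→d5:-→d6:-→d7:-→d8:-→d9:-→d10:-→d11:-→d12:-→d13:-→d14:-→d15:-→d16:-→d17:-→d18:-→d19:-→d20:-→d21:-→d22:-→d23:-→d24:H5  best=H5
  + 116.0.0.0/6 (H0) depth=6
  + 118.248.201.0/24 (H4) depth=24
  + 118.248.201.37/32 (H2) depth=32
  ? 116.6.61.135  path d0:H5→d1:-→d2:-→d3:-→d4:-→d5:-→d6:H0  best=H0
  del 16.214.134.172/32 (clear depth 32)
  + 118.248.192.0/20 (H1) depth=20
  ? 118.248.192.0  path d0:H5→d1:-→d2:-→d3:-→d4:-→d5:-→d6:H0→d7:-→d8:-→d9:-→d10:-→d11:-→d12:-→d13:-→d14:-→d15:-→d16:-→d17:-→d18:-→d19:-→d20:H1  best=H1
  + 16.214.134.0/24 (H1) depth=24
  ? 118.248.201.253  path d0:H5→d1:-→d2:-→d3:-→d4:-→d5:-→d6:H0→d7:-→d8:-→d9:-→d10:-→d11:-→d12:-→d13:-→d14:-→d15:-→d16:-→d17:-→d18:-→d19:-→d20:H1→d21:-→d22:-→d23:-→d24:H4  best=H4
  + 118.0.0.0/8 (H3) depth=8
  + 0.0.0.0/0 (H3) depth=0
  + 118.248.0.0/14 (H2) depth=14

== LOOKUPS ==
["H4","H4","H4","H0","H3","H3","H3","H5","H0","H1","H4"]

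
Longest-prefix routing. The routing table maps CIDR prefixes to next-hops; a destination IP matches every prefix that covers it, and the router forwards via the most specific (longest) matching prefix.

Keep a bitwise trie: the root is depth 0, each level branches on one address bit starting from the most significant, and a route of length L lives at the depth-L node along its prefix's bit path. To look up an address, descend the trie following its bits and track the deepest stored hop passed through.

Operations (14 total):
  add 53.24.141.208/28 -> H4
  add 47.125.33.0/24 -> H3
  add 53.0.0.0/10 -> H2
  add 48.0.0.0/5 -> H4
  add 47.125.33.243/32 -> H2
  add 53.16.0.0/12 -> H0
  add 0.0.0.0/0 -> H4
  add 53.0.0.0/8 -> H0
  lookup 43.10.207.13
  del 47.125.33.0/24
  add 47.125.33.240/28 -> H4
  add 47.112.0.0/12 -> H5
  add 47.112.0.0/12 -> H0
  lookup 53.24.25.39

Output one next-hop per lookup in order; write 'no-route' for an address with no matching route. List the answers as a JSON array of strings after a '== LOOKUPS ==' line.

Apply in order:
  add 53.24.141.208/28 -> H4 at depth 28
  add 47.125.33.0/24 -> H3 at depth 24
  add 53.0.0.0/10 -> H2 at depth 10
  add 48.0.0.0/5 -> H4 at depth 5
  add 47.125.33.243/32 -> H2 at depth 32
  add 53.16.0.0/12 -> H0 at depth 12
  add 0.0.0.0/0 -> H4 at depth 0
  add 53.0.0.0/8 -> H0 at depth 8
  ? 43.10.207.13  path d0:H4→d1:-→d2:-→d3:-→d4:-→d5:-  best=H4
  del 47.125.33.0/24 (clear depth 24)
  add 47.125.33.240/28 -> H4 at depth 28
  add 47.112.0.0/12 -> H5 at depth 12
  add 47.112.0.0/12 -> H0 at depth 12
  ? 53.24.25.39  path d0:H4→d1:-→d2:-→d3:-→d4:-→d5:H4→d6:-→d7:-→d8:H0→d9:-→d10:H2→d11:-→d12:H0→d13:-→d14:-→d15:-→d16:-  best=H0

== LOOKUPS ==
["H4","H0"]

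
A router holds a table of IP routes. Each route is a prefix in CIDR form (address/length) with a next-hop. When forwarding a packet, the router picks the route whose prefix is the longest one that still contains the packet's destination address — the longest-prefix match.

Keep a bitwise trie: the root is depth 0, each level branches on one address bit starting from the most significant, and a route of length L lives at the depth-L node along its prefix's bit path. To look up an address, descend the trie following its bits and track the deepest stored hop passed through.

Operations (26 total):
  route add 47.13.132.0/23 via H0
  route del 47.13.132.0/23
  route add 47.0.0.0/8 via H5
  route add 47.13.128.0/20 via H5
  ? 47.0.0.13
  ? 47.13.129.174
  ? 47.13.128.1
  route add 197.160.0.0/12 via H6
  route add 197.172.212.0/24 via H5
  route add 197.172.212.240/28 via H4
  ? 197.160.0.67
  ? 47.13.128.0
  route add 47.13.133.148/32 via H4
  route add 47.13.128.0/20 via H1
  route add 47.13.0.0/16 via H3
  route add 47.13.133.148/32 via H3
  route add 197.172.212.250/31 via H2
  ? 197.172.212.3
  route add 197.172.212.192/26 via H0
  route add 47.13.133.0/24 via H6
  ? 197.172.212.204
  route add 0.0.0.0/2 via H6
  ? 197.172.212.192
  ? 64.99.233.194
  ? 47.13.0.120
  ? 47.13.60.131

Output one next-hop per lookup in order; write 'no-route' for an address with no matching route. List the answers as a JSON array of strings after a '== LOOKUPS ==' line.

Process each operation:
  add 47.13.132.0/23 -> H0 at depth 23
  - 47.13.132.0/23 clear@23
  add 47.0.0.0/8 -> H5 at depth 8
  add 47.13.128.0/20 -> H5 at depth 20
  Q 47.0.0.13: descend 001011110000 ; hops seen [H5] ; pick H5
  Q 47.13.129.174: descend 001011110000110110000 ; hops seen [H5,H5] ; pick H5
  Q 47.13.128.1: descend 001011110000110110000 ; hops seen [H5,H5] ; pick H5
  add 197.160.0.0/12 -> H6 at depth 12
  add 197.172.212.0/24 -> H5 at depth 24
  add 197.172.212.240/28 -> H4 at depth 28
  Q 197.160.0.67: descend 110001011010 ; hops seen [H6] ; pick H6
  Q 47.13.128.0: descend 001011110000110110000 ; hops seen [H5,H5] ; pick H5
  add 47.13.133.148/32 -> H4 at depth 32
  add 47.13.128.0/20 -> H1 at depth 20
  add 47.13.0.0/16 -> H3 at depth 16
  add 47.13.133.148/32 -> H3 at depth 32
  add 197.172.212.250/31 -> H2 at depth 31
  Q 197.172.212.3: descend 110001011010110011010100 ; hops seen [H6,H5] ; pick H5
  add 197.172.212.192/26 -> H0 at depth 26
  add 47.13.133.0/24 -> H6 at depth 24
  Q 197.172.212.204: descend 11000101101011001101010011 ; hops seen [H6,H5,H0] ; pick H0
  add 0.0.0.0/2 -> H6 at depth 2
  Q 197.172.212.192: descend 11000101101011001101010011 ; hops seen [H6,H5,H0] ; pick H0
  Q 64.99.233.194: descend 0 ; hops seen [∅] ; pick no-route
  Q 47.13.0.120: descend 0010111100001101 ; hops seen [H6,H5,H3] ; pick H3
  Q 47.13.60.131: descend 0010111100001101 ; hops seen [H6,H5,H3] ; pick H3

== LOOKUPS ==
["H5","H5","H5","H6","H5","H5","H0","H0","no-route","H3","H3"]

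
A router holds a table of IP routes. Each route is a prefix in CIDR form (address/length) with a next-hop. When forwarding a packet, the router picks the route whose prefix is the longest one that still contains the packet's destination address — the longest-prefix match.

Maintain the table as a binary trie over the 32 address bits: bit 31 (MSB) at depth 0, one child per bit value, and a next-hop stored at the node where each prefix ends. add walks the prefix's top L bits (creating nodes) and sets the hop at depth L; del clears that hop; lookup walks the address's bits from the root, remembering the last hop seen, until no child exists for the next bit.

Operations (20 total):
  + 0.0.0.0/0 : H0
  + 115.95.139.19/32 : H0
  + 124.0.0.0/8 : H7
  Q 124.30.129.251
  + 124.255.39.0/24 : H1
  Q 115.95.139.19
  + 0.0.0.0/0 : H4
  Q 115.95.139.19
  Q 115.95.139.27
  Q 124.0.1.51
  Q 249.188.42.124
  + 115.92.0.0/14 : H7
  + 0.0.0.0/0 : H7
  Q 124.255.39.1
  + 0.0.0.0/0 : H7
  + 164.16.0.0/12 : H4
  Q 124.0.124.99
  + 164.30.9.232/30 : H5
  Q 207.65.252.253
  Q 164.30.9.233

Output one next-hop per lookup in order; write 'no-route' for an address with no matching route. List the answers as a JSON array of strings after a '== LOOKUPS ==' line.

Process each operation:
  + 0.0.0.0/0 (H0) depth=0
  + 115.95.139.19/32 (H0) depth=32
  + 124.0.0.0/8 (H7) depth=8
  Q 124.30.129.251: descend 01111100 ; hops seen [H0,H7] ; pick H7
  + 124.255.39.0/24 (H1) depth=24
  Q 115.95.139.19: descend 01110011010111111000101100010011 ; hops seen [H0,H0] ; pick H0
  + 0.0.0.0/0 (H4) depth=0
  Q 115.95.139.19: descend 01110011010111111000101100010011 ; hops seen [H4,H0] ; pick H0
  Q 115.95.139.27: descend 0111001101011111100010110001 ; hops seen [H4] ; pick H4
  Q 124.0.1.51: descend 01111100 ; hops seen [H4,H7] ; pick H7
  Q 249.188.42.124: descend ε ; hops seen [H4] ; pick H4
  + 115.92.0.0/14 (H7) depth=14
  + 0.0.0.0/0 (H7) depth=0
  Q 124.255.39.1: descend 011111001111111100100111 ; hops seen [H7,H7,H1] ; pick H1
  + 0.0.0.0/0 (H7) depth=0
  + 164.16.0.0/12 (H4) depth=12
  Q 124.0.124.99: descend 01111100 ; hops seen [H7,H7] ; pick H7
  + 164.30.9.232/30 (H5) depth=30
  Q 207.65.252.253: descend 1 ; hops seen [H7] ; pick H7
  Q 164.30.9.233: descend 101001000001111000001001111010 ; hops seen [H7,H4,H5] ; pick H5

== LOOKUPS ==
["H7","H0","H0","H4","H7","H4","H1","H7","H7","H5"]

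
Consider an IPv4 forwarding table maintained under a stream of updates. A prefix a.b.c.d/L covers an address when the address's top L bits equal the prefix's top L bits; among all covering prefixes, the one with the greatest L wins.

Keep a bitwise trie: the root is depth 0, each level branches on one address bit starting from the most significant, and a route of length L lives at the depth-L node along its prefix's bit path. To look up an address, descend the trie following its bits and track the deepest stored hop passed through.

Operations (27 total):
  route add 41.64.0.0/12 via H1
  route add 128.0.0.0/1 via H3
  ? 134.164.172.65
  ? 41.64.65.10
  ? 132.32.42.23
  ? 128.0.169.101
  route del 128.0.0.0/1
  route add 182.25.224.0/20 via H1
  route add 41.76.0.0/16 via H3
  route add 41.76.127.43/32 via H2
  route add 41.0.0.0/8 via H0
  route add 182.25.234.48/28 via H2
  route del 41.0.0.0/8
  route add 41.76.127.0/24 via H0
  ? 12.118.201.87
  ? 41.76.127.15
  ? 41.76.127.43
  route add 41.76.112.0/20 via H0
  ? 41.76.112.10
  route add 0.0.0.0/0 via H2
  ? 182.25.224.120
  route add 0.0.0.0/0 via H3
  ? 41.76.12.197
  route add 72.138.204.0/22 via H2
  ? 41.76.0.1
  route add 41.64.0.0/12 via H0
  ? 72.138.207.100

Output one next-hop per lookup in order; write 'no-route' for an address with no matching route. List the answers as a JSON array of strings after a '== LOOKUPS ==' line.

Apply in order:
  add 41.64.0.0/12 -> H1 at depth 12
  add 128.0.0.0/1 -> H3 at depth 1
  ? 134.164.172.65  path d0:-→d1:H3  best=H3
  ? 41.64.65.10  path d0:-→d1:-→d2:-→d3:-→d4:-→d5:-→d6:-→d7:-→d8:-→d9:-→d10:-→d11:-→d12:H1  best=H1
  ? 132.32.42.23  path d0:-→d1:H3  best=H3
  ? 128.0.169.101  path d0:-→d1:H3  best=H3
  del 128.0.0.0/1 (clear depth 1)
  add 182.25.224.0/20 -> H1 at depth 20
  add 41.76.0.0/16 -> H3 at depth 16
  add 41.76.127.43/32 -> H2 at depth 32
  add 41.0.0.0/8 -> H0 at depth 8
  add 182.25.234.48/28 -> H2 at depth 28
  del 41.0.0.0/8 (clear depth 8)
  add 41.76.127.0/24 -> H0 at depth 24
  ? 12.118.201.87  path d0:-→d1:-→d2:-  best=no-route
  ? 41.76.127.15  path d0:-→d1:-→d2:-→d3:-→d4:-→d5:-→d6:-→d7:-→d8:-→d9:-→d10:-→d11:-→d12:H1→d13:-→d14:-→d15:-→d16:H3→d17:-→d18:-→d19:-→d20:-→d21:-→d22:-→d23:-→d24:H0→d25:-→d26:-  best=H0
  ? 41.76.127.43  path d0:-→d1:-→d2:-→d3:-→d4:-→d5:-→d6:-→d7:-→d8:-→d9:-→d10:-→d11:-→d12:H1→d13:-→d14:-→d15:-→d16:H3→d17:-→d18:-→d19:-→d20:-→d21:-→d22:-→d23:-→d24:H0→d25:-→d26:-→d27:-→d28:-→d29:-→d30:-→d31:-→d32:H2  best=H2
  add 41.76.112.0/20 -> H0 at depth 20
  ? 41.76.112.10  path d0:-→d1:-→d2:-→d3:-→d4:-→d5:-→d6:-→d7:-→d8:-→d9:-→d10:-→d11:-→d12:H1→d13:-→d14:-→d15:-→d16:H3→d17:-→d18:-→d19:-→d20:H0  best=H0
  add 0.0.0.0/0 -> H2 at depth 0
  ? 182.25.224.120  path d0:H2→d1:-→d2:-→d3:-→d4:-→d5:-→d6:-→d7:-→d8:-→d9:-→d10:-→d11:-→d12:-→d13:-→d14:-→d15:-→d16:-→d17:-→d18:-→d19:-→d20:H1  best=H1
  add 0.0.0.0/0 -> H3 at depth 0
  ? 41.76.12.197  path d0:H3→d1:-→d2:-→d3:-→d4:-→d5:-→d6:-→d7:-→d8:-→d9:-→d10:-→d11:-→d12:H1→d13:-→d14:-→d15:-→d16:H3→d17:-  best=H3
  add 72.138.204.0/22 -> H2 at depth 22
  ? 41.76.0.1  path d0:H3→d1:-→d2:-→d3:-→d4:-→d5:-→d6:-→d7:-→d8:-→d9:-→d10:-→d11:-→d12:H1→d13:-→d14:-→d15:-→d16:H3→d17:-  best=H3
  add 41.64.0.0/12 -> H0 at depth 12
  ? 72.138.207.100  path d0:H3→d1:-→d2:-→d3:-→d4:-→d5:-→d6:-→d7:-→d8:-→d9:-→d10:-→d11:-→d12:-→d13:-→d14:-→d15:-→d16:-→d17:-→d18:-→d19:-→d20:-→d21:-→d22:H2  best=H2

== LOOKUPS ==
["H3","H1","H3","H3","no-route","H0","H2","H0","H1","H3","H3","H2"]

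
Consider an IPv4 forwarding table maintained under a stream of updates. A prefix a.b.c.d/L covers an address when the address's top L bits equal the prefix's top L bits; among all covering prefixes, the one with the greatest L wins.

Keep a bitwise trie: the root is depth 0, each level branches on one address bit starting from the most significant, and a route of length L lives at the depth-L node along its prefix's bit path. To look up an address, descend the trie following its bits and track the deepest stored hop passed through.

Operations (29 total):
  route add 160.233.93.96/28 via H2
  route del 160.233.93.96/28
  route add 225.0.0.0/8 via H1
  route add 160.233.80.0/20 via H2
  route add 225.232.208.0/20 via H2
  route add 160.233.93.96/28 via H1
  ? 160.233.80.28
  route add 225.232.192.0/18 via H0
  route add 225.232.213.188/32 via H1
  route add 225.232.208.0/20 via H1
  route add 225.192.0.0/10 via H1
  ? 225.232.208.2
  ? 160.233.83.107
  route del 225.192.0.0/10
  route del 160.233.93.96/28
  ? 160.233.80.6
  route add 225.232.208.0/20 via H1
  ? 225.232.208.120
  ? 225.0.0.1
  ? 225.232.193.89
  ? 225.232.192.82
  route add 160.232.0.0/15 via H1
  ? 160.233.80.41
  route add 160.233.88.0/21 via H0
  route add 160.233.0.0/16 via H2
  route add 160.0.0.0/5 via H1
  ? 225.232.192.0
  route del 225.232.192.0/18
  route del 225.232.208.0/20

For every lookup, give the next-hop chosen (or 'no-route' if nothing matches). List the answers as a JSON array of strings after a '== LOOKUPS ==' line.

Process each operation:
  + 160.233.93.96/28 (H2) depth=28
  del 160.233.93.96/28 (clear depth 28)
  + 225.0.0.0/8 (H1) depth=8
  + 160.233.80.0/20 (H2) depth=20
  + 225.232.208.0/20 (H2) depth=20
  + 160.233.93.96/28 (H1) depth=28
  lookup 160.233.80.28: bits 10100000111010010101 walk d0:-→d1:-→d2:-→d3:-→d4:-→d5:-→d6:-→d7:-→d8:-→d9:-→d10:-→d11:-→d12:-→d13:-→d14:-→d15:-→d16:-→d17:-→d18:-→d19:-→d20:H2 -> H2
  + 225.232.192.0/18 (H0) depth=18
  + 225.232.213.188/32 (H1) depth=32
  + 225.232.208.0/20 (H1) depth=20
  + 225.192.0.0/10 (H1) depth=10
  lookup 225.232.208.2: bits 111000011110100011010 walk d0:-→d1:-→d2:-→d3:-→d4:-→d5:-→d6:-→d7:-→d8:H1→d9:-→d10:H1→d11:-→d12:-→d13:-→d14:-→d15:-→d16:-→d17:-→d18:H0→d19:-→d20:H1→d21:- -> H1
  lookup 160.233.83.107: bits 10100000111010010101 walk d0:-→d1:-→d2:-→d3:-→d4:-→d5:-→d6:-→d7:-→d8:-→d9:-→d10:-→d11:-→d12:-→d13:-→d14:-→d15:-→d16:-→d17:-→d18:-→d19:-→d20:H2 -> H2
  del 225.192.0.0/10 (clear depth 10)
  del 160.233.93.96/28 (clear depth 28)
  lookup 160.233.80.6: bits 10100000111010010101 walk d0:-→d1:-→d2:-→d3:-→d4:-→d5:-→d6:-→d7:-→d8:-→d9:-→d10:-→d11:-→d12:-→d13:-→d14:-→d15:-→d16:-→d17:-→d18:-→d19:-→d20:H2 -> H2
  + 225.232.208.0/20 (H1) depth=20
  lookup 225.232.208.120: bits 111000011110100011010 walk d0:-→d1:-→d2:-→d3:-→d4:-→d5:-→d6:-→d7:-→d8:H1→d9:-→d10:-→d11:-→d12:-→d13:-→d14:-→d15:-→d16:-→d17:-→d18:H0→d19:-→d20:H1→d21:- -> H1
  lookup 225.0.0.1: bits 11100001 walk d0:-→d1:-→d2:-→d3:-→d4:-→d5:-→d6:-→d7:-→d8:H1 -> H1
  lookup 225.232.193.89: bits 1110000111101000110 walk d0:-→d1:-→d2:-→d3:-→d4:-→d5:-→d6:-→d7:-→d8:H1→d9:-→d10:-→d11:-→d12:-→d13:-→d14:-→d15:-→d16:-→d17:-→d18:H0→d19:- -> H0
  lookup 225.232.192.82: bits 1110000111101000110 walk d0:-→d1:-→d2:-→d3:-→d4:-→d5:-→d6:-→d7:-→d8:H1→d9:-→d10:-→d11:-→d12:-→d13:-→d14:-→d15:-→d16:-→d17:-→d18:H0→d19:- -> H0
  + 160.232.0.0/15 (H1) depth=15
  lookup 160.233.80.41: bits 10100000111010010101 walk d0:-→d1:-→d2:-→d3:-→d4:-→d5:-→d6:-→d7:-→d8:-→d9:-→d10:-→d11:-→d12:-→d13:-→d14:-→d15:H1→d16:-→d17:-→d18:-→d19:-→d20:H2 -> H2
  + 160.233.88.0/21 (H0) depth=21
  + 160.233.0.0/16 (H2) depth=16
  + 160.0.0.0/5 (H1) depth=5
  lookup 225.232.192.0: bits 1110000111101000110 walk d0:-→d1:-→d2:-→d3:-→d4:-→d5:-→d6:-→d7:-→d8:H1→d9:-→d10:-→d11:-→d12:-→d13:-→d14:-→d15:-→d16:-→d17:-→d18:H0→d19:- -> H0
  del 225.232.192.0/18 (clear depth 18)
  del 225.232.208.0/20 (clear depth 20)

== LOOKUPS ==
["H2","H1","H2","H2","H1","H1","H0","H0","H2","H0"]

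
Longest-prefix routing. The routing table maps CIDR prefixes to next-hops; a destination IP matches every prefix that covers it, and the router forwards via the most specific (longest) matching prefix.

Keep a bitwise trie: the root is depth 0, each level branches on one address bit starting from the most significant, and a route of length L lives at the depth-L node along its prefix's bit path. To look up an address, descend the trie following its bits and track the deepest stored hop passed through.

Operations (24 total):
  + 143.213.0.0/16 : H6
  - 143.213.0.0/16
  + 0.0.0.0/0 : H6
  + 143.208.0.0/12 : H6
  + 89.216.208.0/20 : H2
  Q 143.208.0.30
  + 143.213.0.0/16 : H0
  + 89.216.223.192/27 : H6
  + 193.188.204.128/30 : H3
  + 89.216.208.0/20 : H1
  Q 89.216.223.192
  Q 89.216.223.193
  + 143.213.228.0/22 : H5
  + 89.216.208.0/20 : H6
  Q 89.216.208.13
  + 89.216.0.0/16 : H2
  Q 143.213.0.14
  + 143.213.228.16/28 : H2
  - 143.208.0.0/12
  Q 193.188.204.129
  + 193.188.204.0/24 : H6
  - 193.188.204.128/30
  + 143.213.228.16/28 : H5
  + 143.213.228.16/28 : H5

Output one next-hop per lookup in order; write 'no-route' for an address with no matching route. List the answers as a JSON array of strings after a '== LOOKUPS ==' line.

Apply in order:
  add 143.213.0.0/16 -> H6 at depth 16
  del 143.213.0.0/16 (clear depth 16)
  add 0.0.0.0/0 -> H6 at depth 0
  add 143.208.0.0/12 -> H6 at depth 12
  add 89.216.208.0/20 -> H2 at depth 20
  ? 143.208.0.30  path d0:H6→d1:-→d2:-→d3:-→d4:-→d5:-→d6:-→d7:-→d8:-→d9:-→d10:-→d11:-→d12:H6→d13:-  best=H6
  add 143.213.0.0/16 -> H0 at depth 16
  add 89.216.223.192/27 -> H6 at depth 27
  add 193.188.204.128/30 -> H3 at depth 30
  add 89.216.208.0/20 -> H1 at depth 20
  ? 89.216.223.192  path d0:H6→d1:-→d2:-→d3:-→d4:-→d5:-→d6:-→d7:-→d8:-→d9:-→d10:-→d11:-→d12:-→d13:-→d14:-→d15:-→d16:-→d17:-→d18:-→d19:-→d20:H1→d21:-→d22:-→d23:-→d24:-→d25:-→d26:-→d27:H6  best=H6
  ? 89.216.223.193  path d0:H6→d1:-→d2:-→d3:-→d4:-→d5:-→d6:-→d7:-→d8:-→d9:-→d10:-→d11:-→d12:-→d13:-→d14:-→d15:-→d16:-→d17:-→d18:-→d19:-→d20:H1→d21:-→d22:-→d23:-→d24:-→d25:-→d26:-→d27:H6  best=H6
  add 143.213.228.0/22 -> H5 at depth 22
  add 89.216.208.0/20 -> H6 at depth 20
  ? 89.216.208.13  path d0:H6→d1:-→d2:-→d3:-→d4:-→d5:-→d6:-→d7:-→d8:-→d9:-→d10:-→d11:-→d12:-→d13:-→d14:-→d15:-→d16:-→d17:-→d18:-→d19:-→d20:H6  best=H6
  add 89.216.0.0/16 -> H2 at depth 16
  ? 143.213.0.14  path d0:H6→d1:-→d2:-→d3:-→d4:-→d5:-→d6:-→d7:-→d8:-→d9:-→d10:-→d11:-→d12:H6→d13:-→d14:-→d15:-→d16:H0  best=H0
  add 143.213.228.16/28 -> H2 at depth 28
  del 143.208.0.0/12 (clear depth 12)
  ? 193.188.204.129  path d0:H6→d1:-→d2:-→d3:-→d4:-→d5:-→d6:-→d7:-→d8:-→d9:-→d10:-→d11:-→d12:-→d13:-→d14:-→d15:-→d16:-→d17:-→d18:-→d19:-→d20:-→d21:-→d22:-→d23:-→d24:-→d25:-→d26:-→d27:-→d28:-→d29:-→d30:H3  best=H3
  add 193.188.204.0/24 -> H6 at depth 24
  del 193.188.204.128/30 (clear depth 30)
  add 143.213.228.16/28 -> H5 at depth 28
  add 143.213.228.16/28 -> H5 at depth 28

== LOOKUPS ==
["H6","H6","H6","H6","H0","H3"]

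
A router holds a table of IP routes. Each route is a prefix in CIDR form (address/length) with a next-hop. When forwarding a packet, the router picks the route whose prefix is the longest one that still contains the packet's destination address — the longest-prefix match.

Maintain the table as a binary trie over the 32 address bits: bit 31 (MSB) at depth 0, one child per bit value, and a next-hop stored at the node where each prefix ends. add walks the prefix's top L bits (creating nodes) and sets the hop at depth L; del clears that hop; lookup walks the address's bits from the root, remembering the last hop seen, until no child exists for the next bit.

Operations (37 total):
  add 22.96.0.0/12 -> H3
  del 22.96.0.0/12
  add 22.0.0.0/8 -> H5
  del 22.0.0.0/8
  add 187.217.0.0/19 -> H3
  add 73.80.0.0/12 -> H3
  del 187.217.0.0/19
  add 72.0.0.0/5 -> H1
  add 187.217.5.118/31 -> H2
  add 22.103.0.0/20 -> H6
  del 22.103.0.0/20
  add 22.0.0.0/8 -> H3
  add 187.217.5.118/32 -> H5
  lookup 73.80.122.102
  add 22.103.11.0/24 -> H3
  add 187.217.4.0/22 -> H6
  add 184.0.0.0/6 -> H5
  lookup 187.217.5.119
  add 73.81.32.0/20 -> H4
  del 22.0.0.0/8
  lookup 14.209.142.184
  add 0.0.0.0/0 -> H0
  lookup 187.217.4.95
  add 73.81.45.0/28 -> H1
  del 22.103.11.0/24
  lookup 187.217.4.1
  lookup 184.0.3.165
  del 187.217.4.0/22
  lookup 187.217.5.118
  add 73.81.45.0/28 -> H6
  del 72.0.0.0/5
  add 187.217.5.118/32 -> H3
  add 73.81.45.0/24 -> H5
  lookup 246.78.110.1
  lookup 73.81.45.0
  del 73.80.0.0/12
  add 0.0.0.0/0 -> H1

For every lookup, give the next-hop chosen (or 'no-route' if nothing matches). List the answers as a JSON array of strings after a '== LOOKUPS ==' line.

Apply in order:
  + 22.96.0.0/12 (H3) depth=12
  del 22.96.0.0/12 (clear depth 12)
  + 22.0.0.0/8 (H5) depth=8
  del 22.0.0.0/8 (clear depth 8)
  + 187.217.0.0/19 (H3) depth=19
  + 73.80.0.0/12 (H3) depth=12
  del 187.217.0.0/19 (clear depth 19)
  + 72.0.0.0/5 (H1) depth=5
  + 187.217.5.118/31 (H2) depth=31
  + 22.103.0.0/20 (H6) depth=20
  del 22.103.0.0/20 (clear depth 20)
  + 22.0.0.0/8 (H3) depth=8
  + 187.217.5.118/32 (H5) depth=32
  lookup 73.80.122.102: bits 010010010101 walk d0:-→d1:-→d2:-→d3:-→d4:-→d5:H1→d6:-→d7:-→d8:-→d9:-→d10:-→d11:-→d12:H3 -> H3
  + 22.103.11.0/24 (H3) depth=24
  + 187.217.4.0/22 (H6) depth=22
  + 184.0.0.0/6 (H5) depth=6
  lookup 187.217.5.119: bits 1011101111011001000001010111011 walk d0:-→d1:-→d2:-→d3:-→d4:-→d5:-→d6:H5→d7:-→d8:-→d9:-→d10:-→d11:-→d12:-→d13:-→d14:-→d15:-→d16:-→d17:-→d18:-→d19:-→d20:-→d21:-→d22:H6→d23:-→d24:-→d25:-→d26:-→d27:-→d28:-→d29:-→d30:-→d31:H2 -> H2
  + 73.81.32.0/20 (H4) depth=20
  del 22.0.0.0/8 (clear depth 8)
  lookup 14.209.142.184: bits 000 walk d0:-→d1:-→d2:-→d3:- -> no-route
  + 0.0.0.0/0 (H0) depth=0
  lookup 187.217.4.95: bits 10111011110110010000010 walk d0:H0→d1:-→d2:-→d3:-→d4:-→d5:-→d6:H5→d7:-→d8:-→d9:-→d10:-→d11:-→d12:-→d13:-→d14:-→d15:-→d16:-→d17:-→d18:-→d19:-→d20:-→d21:-→d22:H6→d23:- -> H6
  + 73.81.45.0/28 (H1) depth=28
  del 22.103.11.0/24 (clear depth 24)
  lookup 187.217.4.1: bits 10111011110110010000010 walk d0:H0→d1:-→d2:-→d3:-→d4:-→d5:-→d6:H5→d7:-→d8:-→d9:-→d10:-→d11:-→d12:-→d13:-→d14:-→d15:-→d16:-→d17:-→d18:-→d19:-→d20:-→d21:-→d22:H6→d23:- -> H6
  lookup 184.0.3.165: bits 101110 walk d0:H0→d1:-→d2:-→d3:-→d4:-→d5:-→d6:H5 -> H5
  del 187.217.4.0/22 (clear depth 22)
  lookup 187.217.5.118: bits 10111011110110010000010101110110 walk d0:H0→d1:-→d2:-→d3:-→d4:-→d5:-→d6:H5→d7:-→d8:-→d9:-→d10:-→d11:-→d12:-→d13:-→d14:-→d15:-→d16:-→d17:-→d18:-→d19:-→d20:-→d21:-→d22:-→d23:-→d24:-→d25:-→d26:-→d27:-→d28:-→d29:-→d30:-→d31:H2→d32:H5 -> H5
  + 73.81.45.0/28 (H6) depth=28
  del 72.0.0.0/5 (clear depth 5)
  + 187.217.5.118/32 (H3) depth=32
  + 73.81.45.0/24 (H5) depth=24
  lookup 246.78.110.1: bits 1 walk d0:H0→d1:- -> H0
  lookup 73.81.45.0: bits 0100100101010001001011010000 walk d0:H0→d1:-→d2:-→d3:-→d4:-→d5:-→d6:-→d7:-→d8:-→d9:-→d10:-→d11:-→d12:H3→d13:-→d14:-→d15:-→d16:-→d17:-→d18:-→d19:-→d20:H4→d21:-→d22:-→d23:-→d24:H5→d25:-→d26:-→d27:-→d28:H6 -> H6
  del 73.80.0.0/12 (clear depth 12)
  + 0.0.0.0/0 (H1) depth=0

== LOOKUPS ==
["H3","H2","no-route","H6","H6","H5","H5","H0","H6"]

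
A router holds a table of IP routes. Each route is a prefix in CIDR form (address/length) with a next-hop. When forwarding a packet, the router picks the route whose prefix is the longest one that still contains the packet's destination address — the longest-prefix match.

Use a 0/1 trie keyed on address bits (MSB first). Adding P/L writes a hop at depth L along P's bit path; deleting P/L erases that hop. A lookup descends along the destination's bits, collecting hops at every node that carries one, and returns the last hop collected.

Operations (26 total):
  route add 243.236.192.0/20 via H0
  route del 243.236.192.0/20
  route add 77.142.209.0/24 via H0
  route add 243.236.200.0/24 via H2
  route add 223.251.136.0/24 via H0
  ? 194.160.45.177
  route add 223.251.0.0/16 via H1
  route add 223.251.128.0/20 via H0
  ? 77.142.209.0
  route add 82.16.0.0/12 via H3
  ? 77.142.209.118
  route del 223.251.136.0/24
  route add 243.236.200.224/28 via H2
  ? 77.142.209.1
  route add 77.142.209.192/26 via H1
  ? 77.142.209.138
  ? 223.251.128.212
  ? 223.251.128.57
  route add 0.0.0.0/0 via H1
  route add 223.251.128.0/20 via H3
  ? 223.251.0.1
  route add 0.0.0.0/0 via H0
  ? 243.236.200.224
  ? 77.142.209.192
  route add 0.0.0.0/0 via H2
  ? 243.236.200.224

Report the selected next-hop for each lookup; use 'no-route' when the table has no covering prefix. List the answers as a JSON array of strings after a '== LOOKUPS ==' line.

Trace:
  + 243.236.192.0/20 (H0) depth=20
  - 243.236.192.0/20 clear@20
  + 77.142.209.0/24 (H0) depth=24
  + 243.236.200.0/24 (H2) depth=24
  + 223.251.136.0/24 (H0) depth=24
  Q 194.160.45.177: descend 110 ; hops seen [∅] ; pick no-route
  + 223.251.0.0/16 (H1) depth=16
  + 223.251.128.0/20 (H0) depth=20
  Q 77.142.209.0: descend 010011011000111011010001 ; hops seen [H0] ; pick H0
  + 82.16.0.0/12 (H3) depth=12
  Q 77.142.209.118: descend 010011011000111011010001 ; hops seen [H0] ; pick H0
  - 223.251.136.0/24 clear@24
  + 243.236.200.224/28 (H2) depth=28
  Q 77.142.209.1: descend 010011011000111011010001 ; hops seen [H0] ; pick H0
  + 77.142.209.192/26 (H1) depth=26
  Q 77.142.209.138: descend 0100110110001110110100011 ; hops seen [H0] ; pick H0
  Q 223.251.128.212: descend 11011111111110111000 ; hops seen [H1,H0] ; pick H0
  Q 223.251.128.57: descend 11011111111110111000 ; hops seen [H1,H0] ; pick H0
  + 0.0.0.0/0 (H1) depth=0
  + 223.251.128.0/20 (H3) depth=20
  Q 223.251.0.1: descend 1101111111111011 ; hops seen [H1,H1] ; pick H1
  + 0.0.0.0/0 (H0) depth=0
  Q 243.236.200.224: descend 1111001111101100110010001110 ; hops seen [H0,H2,H2] ; pick H2
  Q 77.142.209.192: descend 01001101100011101101000111 ; hops seen [H0,H0,H1] ; pick H1
  + 0.0.0.0/0 (H2) depth=0
  Q 243.236.200.224: descend 1111001111101100110010001110 ; hops seen [H2,H2,H2] ; pick H2

== LOOKUPS ==
["no-route","H0","H0","H0","H0","H0","H0","H1","H2","H1","H2"]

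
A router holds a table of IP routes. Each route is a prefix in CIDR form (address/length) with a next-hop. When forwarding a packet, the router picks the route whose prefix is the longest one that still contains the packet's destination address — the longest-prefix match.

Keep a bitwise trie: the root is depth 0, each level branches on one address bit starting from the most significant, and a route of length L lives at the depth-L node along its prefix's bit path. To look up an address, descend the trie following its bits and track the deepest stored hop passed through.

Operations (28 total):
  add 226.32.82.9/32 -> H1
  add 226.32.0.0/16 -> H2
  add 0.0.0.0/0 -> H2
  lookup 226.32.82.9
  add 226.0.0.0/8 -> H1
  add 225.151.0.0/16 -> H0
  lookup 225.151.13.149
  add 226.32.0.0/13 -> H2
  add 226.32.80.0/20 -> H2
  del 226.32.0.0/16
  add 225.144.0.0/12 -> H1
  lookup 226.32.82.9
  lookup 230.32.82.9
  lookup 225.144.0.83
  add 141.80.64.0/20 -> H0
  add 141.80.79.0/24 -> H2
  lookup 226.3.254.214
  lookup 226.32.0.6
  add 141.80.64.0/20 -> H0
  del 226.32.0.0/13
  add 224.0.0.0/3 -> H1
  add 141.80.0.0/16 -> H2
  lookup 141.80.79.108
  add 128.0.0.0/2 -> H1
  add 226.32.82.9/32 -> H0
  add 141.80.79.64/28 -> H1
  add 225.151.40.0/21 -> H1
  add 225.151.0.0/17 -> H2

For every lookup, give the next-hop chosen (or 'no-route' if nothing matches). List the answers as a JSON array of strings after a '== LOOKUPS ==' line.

Process each operation:
  add 226.32.82.9/32 -> H1 at depth 32
  add 226.32.0.0/16 -> H2 at depth 16
  add 0.0.0.0/0 -> H2 at depth 0
  lookup 226.32.82.9: bits 11100010001000000101001000001001 walk d0:H2→d1:-→d2:-→d3:-→d4:-→d5:-→d6:-→d7:-→d8:-→d9:-→d10:-→d11:-→d12:-→d13:-→d14:-→d15:-→d16:H2→d17:-→d18:-→d19:-→d20:-→d21:-→d22:-→d23:-→d24:-→d25:-→d26:-→d27:-→d28:-→d29:-→d30:-→d31:-→d32:H1 -> H1
  add 226.0.0.0/8 -> H1 at depth 8
  add 225.151.0.0/16 -> H0 at depth 16
  lookup 225.151.13.149: bits 1110000110010111 walk d0:H2→d1:-→d2:-→d3:-→d4:-→d5:-→d6:-→d7:-→d8:-→d9:-→d10:-→d11:-→d12:-→d13:-→d14:-→d15:-→d16:H0 -> H0
  add 226.32.0.0/13 -> H2 at depth 13
  add 226.32.80.0/20 -> H2 at depth 20
  - 226.32.0.0/16 clear@16
  add 225.144.0.0/12 -> H1 at depth 12
  lookup 226.32.82.9: bits 11100010001000000101001000001001 walk d0:H2→d1:-→d2:-→d3:-→d4:-→d5:-→d6:-→d7:-→d8:H1→d9:-→d10:-→d11:-→d12:-→d13:H2→d14:-→d15:-→d16:-→d17:-→d18:-→d19:-→d20:H2→d21:-→d22:-→d23:-→d24:-→d25:-→d26:-→d27:-→d28:-→d29:-→d30:-→d31:-→d32:H1 -> H1
  lookup 230.32.82.9: bits 11100 walk d0:H2→d1:-→d2:-→d3:-→d4:-→d5:- -> H2
  lookup 225.144.0.83: bits 1110000110010 walk d0:H2→d1:-→d2:-→d3:-→d4:-→d5:-→d6:-→d7:-→d8:-→d9:-→d10:-→d11:-→d12:H1→d13:- -> H1
  add 141.80.64.0/20 -> H0 at depth 20
  add 141.80.79.0/24 -> H2 at depth 24
  lookup 226.3.254.214: bits 1110001000 walk d0:H2→d1:-→d2:-→d3:-→d4:-→d5:-→d6:-→d7:-→d8:H1→d9:-→d10:- -> H1
  lookup 226.32.0.6: bits 11100010001000000 walk d0:H2→d1:-→d2:-→d3:-→d4:-→d5:-→d6:-→d7:-→d8:H1→d9:-→d10:-→d11:-→d12:-→d13:H2→d14:-→d15:-→d16:-→d17:- -> H2
  add 141.80.64.0/20 -> H0 at depth 20
  - 226.32.0.0/13 clear@13
  add 224.0.0.0/3 -> H1 at depth 3
  add 141.80.0.0/16 -> H2 at depth 16
  lookup 141.80.79.108: bits 100011010101000001001111 walk d0:H2→d1:-→d2:-→d3:-→d4:-→d5:-→d6:-→d7:-→d8:-→d9:-→d10:-→d11:-→d12:-→d13:-→d14:-→d15:-→d16:H2→d17:-→d18:-→d19:-→d20:H0→d21:-→d22:-→d23:-→d24:H2 -> H2
  add 128.0.0.0/2 -> H1 at depth 2
  add 226.32.82.9/32 -> H0 at depth 32
  add 141.80.79.64/28 -> H1 at depth 28
  add 225.151.40.0/21 -> H1 at depth 21
  add 225.151.0.0/17 -> H2 at depth 17

== LOOKUPS ==
["H1","H0","H1","H2","H1","H1","H2","H2"]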